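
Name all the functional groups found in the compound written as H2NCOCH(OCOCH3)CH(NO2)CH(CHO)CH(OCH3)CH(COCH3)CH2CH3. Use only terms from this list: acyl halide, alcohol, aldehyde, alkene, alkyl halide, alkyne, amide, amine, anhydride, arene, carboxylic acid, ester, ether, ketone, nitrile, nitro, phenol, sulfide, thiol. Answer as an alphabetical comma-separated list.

aldehyde, amide, ester, ether, ketone, nitro

–C(=O)NH2: carbonyl C bonded to C and to N → amide (the N is not a separate amine).
pendant –OC(=O)CH3: an acyloxy group → ester.
–NO2 on an sp³ carbon → nitro (the N=O is not a carbonyl).
pendant –CHO: carbonyl C bonded to C and H → aldehyde.
pendant –OCH3: C–O–C with sp³ C, no adjacent C=O → ether.
pendant –COCH3: carbonyl C bonded to two carbons → ketone.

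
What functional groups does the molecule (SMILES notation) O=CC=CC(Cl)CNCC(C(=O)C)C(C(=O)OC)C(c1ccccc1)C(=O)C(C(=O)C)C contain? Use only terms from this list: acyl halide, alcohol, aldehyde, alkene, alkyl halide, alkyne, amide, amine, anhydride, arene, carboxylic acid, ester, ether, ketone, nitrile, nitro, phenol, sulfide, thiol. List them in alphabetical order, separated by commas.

Working along the chain:
  OHC: terminal –CHO: carbonyl C bonded to H and C → aldehyde.
  CH=CH: C=C double bond → alkene.
  CH(Cl): halogen on an sp³ carbon → alkyl halide.
  CH2NHCH2: C–N–C with sp³ carbons and no adjacent C=O → amine (secondary).
  CH(COCH3): pendant –COCH3: carbonyl C bonded to two carbons → ketone.
  CH(COOCH3): pendant –COOCH3: carbonyl C bonded to C and –OCH3 → ester.
  CH(C6H5): pendant –C6H5: benzene ring → arene.
  CO: –C(=O)– with carbon on both sides → ketone.
  CH(COCH3): pendant –COCH3: carbonyl C bonded to two carbons → ketone.

aldehyde, alkene, alkyl halide, amine, arene, ester, ketone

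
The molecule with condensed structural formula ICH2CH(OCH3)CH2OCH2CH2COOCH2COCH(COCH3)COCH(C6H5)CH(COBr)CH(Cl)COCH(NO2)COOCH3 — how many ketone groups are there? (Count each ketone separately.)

4

Working along the chain:
  ICH2: halogen on an sp³ carbon → alkyl halide.
  CH(OCH3): pendant –OCH3: C–O–C with sp³ C, no adjacent C=O → ether.
  CH2OCH2: C–O–C with sp³ carbons on both sides and no adjacent C=O → ether.
  CH2COOCH2: –C(=O)–O–C with C on the carbonyl side → ester.
  CO: –C(=O)– with carbon on both sides → ketone.
  CH(COCH3): pendant –COCH3: carbonyl C bonded to two carbons → ketone.
  CO: –C(=O)– with carbon on both sides → ketone.
  CH(C6H5): pendant –C6H5: benzene ring → arene.
  CH(COBr): pendant –C(=O)X: carbonyl C bonded to C and halogen → acyl halide.
  CH(Cl): halogen on an sp³ carbon → alkyl halide.
  CO: –C(=O)– with carbon on both sides → ketone.
  CH(NO2): –NO2 on an sp³ carbon → nitro (the N=O is not a carbonyl).
  COOCH3: –C(=O)OCH3: carbonyl C bonded to C and to –OCH3 → ester (not ketone + ether).
Ketone appears at: CO, CH(COCH3), CO, CO → 4.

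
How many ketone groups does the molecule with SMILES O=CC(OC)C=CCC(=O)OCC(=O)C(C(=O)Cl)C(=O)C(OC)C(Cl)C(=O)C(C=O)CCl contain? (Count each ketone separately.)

Taking each segment in turn:
  OHC: terminal –CHO: carbonyl C bonded to H and C → aldehyde.
  CH(OCH3): pendant –OCH3: C–O–C with sp³ C, no adjacent C=O → ether.
  CH=CH: C=C double bond → alkene.
  CH2COOCH2: –C(=O)–O–C with C on the carbonyl side → ester.
  CO: –C(=O)– with carbon on both sides → ketone.
  CH(COCl): pendant –C(=O)X: carbonyl C bonded to C and halogen → acyl halide.
  CO: –C(=O)– with carbon on both sides → ketone.
  CH(OCH3): pendant –OCH3: C–O–C with sp³ C, no adjacent C=O → ether.
  CH(Cl): halogen on an sp³ carbon → alkyl halide.
  CO: –C(=O)– with carbon on both sides → ketone.
  CH(CHO): pendant –CHO: carbonyl C bonded to C and H → aldehyde.
  CH2Cl: halogen on an sp³ carbon → alkyl halide.
Ketone appears at: CO, CO, CO → 3.

3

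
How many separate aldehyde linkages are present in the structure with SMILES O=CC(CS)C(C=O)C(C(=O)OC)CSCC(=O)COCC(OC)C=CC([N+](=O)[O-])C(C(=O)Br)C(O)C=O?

Reading the structure from left to right:
  OHC: terminal –CHO: carbonyl C bonded to H and C → aldehyde.
  CH(CH2SH): pendant –CH2SH → thiol.
  CH(CHO): pendant –CHO: carbonyl C bonded to C and H → aldehyde.
  CH(COOCH3): pendant –COOCH3: carbonyl C bonded to C and –OCH3 → ester.
  CH2SCH2: C–S–C linkage → sulfide (thioether).
  CO: –C(=O)– with carbon on both sides → ketone.
  CH2OCH2: C–O–C with sp³ carbons on both sides and no adjacent C=O → ether.
  CH(OCH3): pendant –OCH3: C–O–C with sp³ C, no adjacent C=O → ether.
  CH=CH: C=C double bond → alkene.
  CH(NO2): –NO2 on an sp³ carbon → nitro (the N=O is not a carbonyl).
  CH(COBr): pendant –C(=O)X: carbonyl C bonded to C and halogen → acyl halide.
  CH(OH): –OH on an sp³ carbon → alcohol (secondary).
  CHO: terminal –CHO: carbonyl C bonded to H and C → aldehyde.
Aldehyde appears at: OHC, CH(CHO), CHO → 3.

3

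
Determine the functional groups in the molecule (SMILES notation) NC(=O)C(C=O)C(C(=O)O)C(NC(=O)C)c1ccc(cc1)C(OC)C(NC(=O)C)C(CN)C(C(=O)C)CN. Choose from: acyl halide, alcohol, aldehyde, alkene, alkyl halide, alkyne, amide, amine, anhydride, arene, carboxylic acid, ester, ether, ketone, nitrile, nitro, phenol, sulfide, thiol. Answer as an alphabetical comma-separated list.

aldehyde, amide, amine, arene, carboxylic acid, ether, ketone

Working along the chain:
  H2NCO: –C(=O)NH2: carbonyl C bonded to C and to N → amide (the N is not a separate amine).
  CH(CHO): pendant –CHO: carbonyl C bonded to C and H → aldehyde.
  CH(COOH): pendant –COOH: carbonyl C bonded to C and –OH → carboxylic acid.
  CH(NHCOCH3): pendant –NHC(=O)CH3: N bonded to a carbonyl → amide (not amine).
  C6H4: para-disubstituted benzene ring → arene.
  CH(OCH3): pendant –OCH3: C–O–C with sp³ C, no adjacent C=O → ether.
  CH(NHCOCH3): pendant –NHC(=O)CH3: N bonded to a carbonyl → amide (not amine).
  CH(CH2NH2): pendant –CH2NH2: N on sp³ C, no adjacent C=O → amine.
  CH(COCH3): pendant –COCH3: carbonyl C bonded to two carbons → ketone.
  CH2NH2: –NH2 on an sp³ carbon with no adjacent C=O → amine.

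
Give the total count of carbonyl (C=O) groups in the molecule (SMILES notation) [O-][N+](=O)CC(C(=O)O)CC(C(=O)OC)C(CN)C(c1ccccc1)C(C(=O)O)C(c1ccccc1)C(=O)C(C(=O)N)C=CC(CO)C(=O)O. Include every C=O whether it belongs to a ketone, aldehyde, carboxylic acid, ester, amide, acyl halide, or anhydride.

CH(COOH): carboxylic acid, 1 C=O (running total 1).
CH(COOCH3): ester, 1 C=O (running total 2).
CH(COOH): carboxylic acid, 1 C=O (running total 3).
CO: ketone, 1 C=O (running total 4).
CH(CONH2): amide, 1 C=O (running total 5).
COOH: carboxylic acid, 1 C=O (running total 6).

6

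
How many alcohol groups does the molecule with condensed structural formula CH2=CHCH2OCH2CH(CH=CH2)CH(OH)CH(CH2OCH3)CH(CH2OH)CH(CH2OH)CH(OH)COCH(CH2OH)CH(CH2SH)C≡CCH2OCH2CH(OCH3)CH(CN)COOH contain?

5

C=C double bond → alkene.
C–O–C with sp³ carbons on both sides and no adjacent C=O → ether.
pendant –CH=CH2: C=C double bond → alkene.
–OH on an sp³ carbon → alcohol (secondary).
pendant –CH2OCH3: C–O–C linkage → ether.
pendant –CH2OH on an sp³ backbone C → alcohol.
pendant –CH2OH on an sp³ backbone C → alcohol.
–OH on an sp³ carbon → alcohol (secondary).
–C(=O)– with carbon on both sides → ketone.
pendant –CH2OH on an sp³ backbone C → alcohol.
pendant –CH2SH → thiol.
C≡C triple bond → alkyne.
C–O–C with sp³ carbons on both sides and no adjacent C=O → ether.
pendant –OCH3: C–O–C with sp³ C, no adjacent C=O → ether.
pendant –C≡N: nitrile.
–COOH: carbonyl C bonded to –OH and C → carboxylic acid (the –OH is not a separate alcohol).
Alcohol appears at: CH(OH), CH(CH2OH), CH(CH2OH), CH(OH), CH(CH2OH) → 5.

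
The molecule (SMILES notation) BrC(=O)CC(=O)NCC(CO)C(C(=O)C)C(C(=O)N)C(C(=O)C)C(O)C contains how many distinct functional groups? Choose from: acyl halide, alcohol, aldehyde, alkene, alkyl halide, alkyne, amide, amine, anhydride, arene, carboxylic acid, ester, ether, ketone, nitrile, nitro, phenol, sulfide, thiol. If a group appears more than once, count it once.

–C(=O)Br: carbonyl C bonded to C and to a halogen → acyl halide (not alkyl halide).
–C(=O)–N– linkage → amide (the N is not an amine).
pendant –CH2OH on an sp³ backbone C → alcohol.
pendant –COCH3: carbonyl C bonded to two carbons → ketone.
pendant –CONH2: carbonyl C bonded to C and N → amide.
pendant –COCH3: carbonyl C bonded to two carbons → ketone.
–OH on an sp³ carbon → alcohol (secondary).
Distinct types present: acyl halide, alcohol, amide, ketone.

4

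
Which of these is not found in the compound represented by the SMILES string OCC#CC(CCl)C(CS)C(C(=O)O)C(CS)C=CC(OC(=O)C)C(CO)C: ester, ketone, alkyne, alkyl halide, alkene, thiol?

ester: present (CH(OCOCH3) — pendant –OC(=O)CH3: an acyloxy group → ester).
alkyne: present (C≡C — C≡C triple bond → alkyne).
alkene: present (CH=CH — C=C double bond → alkene).
thiol: present (CH(CH2SH) — pendant –CH2SH → thiol).
alkyl halide: present (CH(CH2Cl) — pendant –CH2X: halogen on sp³ carbon → alkyl halide).
ketone: absent. In CH(OCOCH3), the C=O is bonded to an –O–C group, which defines an ester, not a ketone. In CH(COOH), the C=O bears an –OH, making it a carboxylic acid rather than a ketone.

ketone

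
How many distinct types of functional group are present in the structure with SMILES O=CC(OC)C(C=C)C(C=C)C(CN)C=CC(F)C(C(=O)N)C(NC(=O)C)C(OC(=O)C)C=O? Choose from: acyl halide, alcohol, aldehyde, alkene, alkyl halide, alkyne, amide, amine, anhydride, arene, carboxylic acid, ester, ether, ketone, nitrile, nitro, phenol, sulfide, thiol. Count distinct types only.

terminal –CHO: carbonyl C bonded to H and C → aldehyde.
pendant –OCH3: C–O–C with sp³ C, no adjacent C=O → ether.
pendant –CH=CH2: C=C double bond → alkene.
pendant –CH=CH2: C=C double bond → alkene.
pendant –CH2NH2: N on sp³ C, no adjacent C=O → amine.
C=C double bond → alkene.
halogen on an sp³ carbon → alkyl halide.
pendant –CONH2: carbonyl C bonded to C and N → amide.
pendant –NHC(=O)CH3: N bonded to a carbonyl → amide (not amine).
pendant –OC(=O)CH3: an acyloxy group → ester.
terminal –CHO: carbonyl C bonded to H and C → aldehyde.
Distinct types present: aldehyde, alkene, alkyl halide, amide, amine, ester, ether.

7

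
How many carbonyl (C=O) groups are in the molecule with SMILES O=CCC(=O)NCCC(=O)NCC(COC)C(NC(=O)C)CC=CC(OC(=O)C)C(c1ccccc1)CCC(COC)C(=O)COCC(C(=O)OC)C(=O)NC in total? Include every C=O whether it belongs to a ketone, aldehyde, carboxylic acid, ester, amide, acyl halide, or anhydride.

OHC: aldehyde, 1 C=O (running total 1).
CH2CONHCH2: amide, 1 C=O (running total 2).
CH2CONHCH2: amide, 1 C=O (running total 3).
CH(NHCOCH3): amide, 1 C=O (running total 4).
CH(OCOCH3): ester, 1 C=O (running total 5).
CO: ketone, 1 C=O (running total 6).
CH(COOCH3): ester, 1 C=O (running total 7).
CONHCH3: amide, 1 C=O (running total 8).

8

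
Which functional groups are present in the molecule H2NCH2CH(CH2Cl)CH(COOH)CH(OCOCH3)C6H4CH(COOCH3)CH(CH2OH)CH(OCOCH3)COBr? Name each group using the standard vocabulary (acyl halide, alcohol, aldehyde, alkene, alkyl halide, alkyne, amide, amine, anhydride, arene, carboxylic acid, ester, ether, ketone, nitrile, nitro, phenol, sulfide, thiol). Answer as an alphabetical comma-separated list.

acyl halide, alcohol, alkyl halide, amine, arene, carboxylic acid, ester

Taking each segment in turn:
  H2NCH2: –NH2 on an sp³ carbon with no adjacent C=O → amine.
  CH(CH2Cl): pendant –CH2X: halogen on sp³ carbon → alkyl halide.
  CH(COOH): pendant –COOH: carbonyl C bonded to C and –OH → carboxylic acid.
  CH(OCOCH3): pendant –OC(=O)CH3: an acyloxy group → ester.
  C6H4: para-disubstituted benzene ring → arene.
  CH(COOCH3): pendant –COOCH3: carbonyl C bonded to C and –OCH3 → ester.
  CH(CH2OH): pendant –CH2OH on an sp³ backbone C → alcohol.
  CH(OCOCH3): pendant –OC(=O)CH3: an acyloxy group → ester.
  COBr: –C(=O)Br: carbonyl C bonded to C and to a halogen → acyl halide (not alkyl halide).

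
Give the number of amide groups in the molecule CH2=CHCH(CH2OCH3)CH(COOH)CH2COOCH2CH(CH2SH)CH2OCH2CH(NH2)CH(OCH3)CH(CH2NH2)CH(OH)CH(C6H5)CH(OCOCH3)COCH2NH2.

Taking each segment in turn:
  CH2=CH: C=C double bond → alkene.
  CH(CH2OCH3): pendant –CH2OCH3: C–O–C linkage → ether.
  CH(COOH): pendant –COOH: carbonyl C bonded to C and –OH → carboxylic acid.
  CH2COOCH2: –C(=O)–O–C with C on the carbonyl side → ester.
  CH(CH2SH): pendant –CH2SH → thiol.
  CH2OCH2: C–O–C with sp³ carbons on both sides and no adjacent C=O → ether.
  CH(NH2): –NH2 on an sp³ carbon with no adjacent C=O → amine.
  CH(OCH3): pendant –OCH3: C–O–C with sp³ C, no adjacent C=O → ether.
  CH(CH2NH2): pendant –CH2NH2: N on sp³ C, no adjacent C=O → amine.
  CH(OH): –OH on an sp³ carbon → alcohol (secondary).
  CH(C6H5): pendant –C6H5: benzene ring → arene.
  CH(OCOCH3): pendant –OC(=O)CH3: an acyloxy group → ester.
  CO: –C(=O)– with carbon on both sides → ketone.
  CH2NH2: –NH2 on an sp³ carbon with no adjacent C=O → amine.
No segment is a amide: CH(NH2) is amine, not amide; CH(CH2NH2) is amine, not amide; CH2NH2 is amine, not amide. → 0.

0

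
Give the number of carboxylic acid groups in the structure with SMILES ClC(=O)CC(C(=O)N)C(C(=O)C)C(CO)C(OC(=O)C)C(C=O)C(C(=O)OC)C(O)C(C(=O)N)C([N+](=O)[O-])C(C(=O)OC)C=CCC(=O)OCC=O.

0

Taking each segment in turn:
  ClCO: –C(=O)Cl: carbonyl C bonded to C and to a halogen → acyl halide (not alkyl halide).
  CH(CONH2): pendant –CONH2: carbonyl C bonded to C and N → amide.
  CH(COCH3): pendant –COCH3: carbonyl C bonded to two carbons → ketone.
  CH(CH2OH): pendant –CH2OH on an sp³ backbone C → alcohol.
  CH(OCOCH3): pendant –OC(=O)CH3: an acyloxy group → ester.
  CH(CHO): pendant –CHO: carbonyl C bonded to C and H → aldehyde.
  CH(COOCH3): pendant –COOCH3: carbonyl C bonded to C and –OCH3 → ester.
  CH(OH): –OH on an sp³ carbon → alcohol (secondary).
  CH(CONH2): pendant –CONH2: carbonyl C bonded to C and N → amide.
  CH(NO2): –NO2 on an sp³ carbon → nitro (the N=O is not a carbonyl).
  CH(COOCH3): pendant –COOCH3: carbonyl C bonded to C and –OCH3 → ester.
  CH=CH: C=C double bond → alkene.
  CH2COOCH2: –C(=O)–O–C with C on the carbonyl side → ester.
  CHO: terminal –CHO: carbonyl C bonded to H and C → aldehyde.
No segment is a carboxylic acid: CH(CONH2) is amide, not carboxylic acid; CH(CH2OH) is alcohol, not carboxylic acid; CH(OCOCH3) is ester, not carboxylic acid. → 0.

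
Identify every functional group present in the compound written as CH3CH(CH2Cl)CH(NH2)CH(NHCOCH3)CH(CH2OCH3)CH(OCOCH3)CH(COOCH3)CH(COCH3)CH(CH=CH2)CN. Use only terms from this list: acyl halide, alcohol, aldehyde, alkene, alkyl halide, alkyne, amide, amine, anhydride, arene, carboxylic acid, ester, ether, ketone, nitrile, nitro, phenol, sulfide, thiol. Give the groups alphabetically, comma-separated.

pendant –CH2X: halogen on sp³ carbon → alkyl halide.
–NH2 on an sp³ carbon with no adjacent C=O → amine.
pendant –NHC(=O)CH3: N bonded to a carbonyl → amide (not amine).
pendant –CH2OCH3: C–O–C linkage → ether.
pendant –OC(=O)CH3: an acyloxy group → ester.
pendant –COOCH3: carbonyl C bonded to C and –OCH3 → ester.
pendant –COCH3: carbonyl C bonded to two carbons → ketone.
pendant –CH=CH2: C=C double bond → alkene.
–C≡N: carbon triple-bonded to nitrogen → nitrile.

alkene, alkyl halide, amide, amine, ester, ether, ketone, nitrile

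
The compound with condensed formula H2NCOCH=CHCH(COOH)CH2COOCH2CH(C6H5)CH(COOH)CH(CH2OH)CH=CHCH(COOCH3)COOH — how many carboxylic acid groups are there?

–C(=O)NH2: carbonyl C bonded to C and to N → amide (the N is not a separate amine).
C=C double bond → alkene.
pendant –COOH: carbonyl C bonded to C and –OH → carboxylic acid.
–C(=O)–O–C with C on the carbonyl side → ester.
pendant –C6H5: benzene ring → arene.
pendant –COOH: carbonyl C bonded to C and –OH → carboxylic acid.
pendant –CH2OH on an sp³ backbone C → alcohol.
C=C double bond → alkene.
pendant –COOCH3: carbonyl C bonded to C and –OCH3 → ester.
–COOH: carbonyl C bonded to –OH and C → carboxylic acid (the –OH is not a separate alcohol).
Carboxylic acid appears at: CH(COOH), CH(COOH), COOH → 3.

3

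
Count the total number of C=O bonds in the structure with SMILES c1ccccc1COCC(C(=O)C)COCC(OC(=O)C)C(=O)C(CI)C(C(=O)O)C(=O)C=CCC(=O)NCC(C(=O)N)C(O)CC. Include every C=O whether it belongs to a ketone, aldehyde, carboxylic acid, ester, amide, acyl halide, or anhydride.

CH(COCH3): ketone, 1 C=O (running total 1).
CH(OCOCH3): ester, 1 C=O (running total 2).
CO: ketone, 1 C=O (running total 3).
CH(COOH): carboxylic acid, 1 C=O (running total 4).
CO: ketone, 1 C=O (running total 5).
CH2CONHCH2: amide, 1 C=O (running total 6).
CH(CONH2): amide, 1 C=O (running total 7).

7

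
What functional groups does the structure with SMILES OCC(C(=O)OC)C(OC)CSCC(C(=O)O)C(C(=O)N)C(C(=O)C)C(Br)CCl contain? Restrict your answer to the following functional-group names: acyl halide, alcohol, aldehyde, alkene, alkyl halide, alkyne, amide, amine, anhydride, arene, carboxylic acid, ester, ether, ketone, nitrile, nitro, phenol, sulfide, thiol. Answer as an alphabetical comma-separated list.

alcohol, alkyl halide, amide, carboxylic acid, ester, ether, ketone, sulfide

Reading the structure from left to right:
  HOCH2: HO– on an sp³ carbon → alcohol.
  CH(COOCH3): pendant –COOCH3: carbonyl C bonded to C and –OCH3 → ester.
  CH(OCH3): pendant –OCH3: C–O–C with sp³ C, no adjacent C=O → ether.
  CH2SCH2: C–S–C linkage → sulfide (thioether).
  CH(COOH): pendant –COOH: carbonyl C bonded to C and –OH → carboxylic acid.
  CH(CONH2): pendant –CONH2: carbonyl C bonded to C and N → amide.
  CH(COCH3): pendant –COCH3: carbonyl C bonded to two carbons → ketone.
  CH(Br): halogen on an sp³ carbon → alkyl halide.
  CH2Cl: halogen on an sp³ carbon → alkyl halide.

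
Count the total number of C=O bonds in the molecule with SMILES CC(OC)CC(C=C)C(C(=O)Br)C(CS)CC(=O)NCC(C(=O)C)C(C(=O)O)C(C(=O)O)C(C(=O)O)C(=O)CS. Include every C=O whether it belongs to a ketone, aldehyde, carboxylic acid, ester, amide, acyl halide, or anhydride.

CH(COBr): acyl halide, 1 C=O (running total 1).
CH2CONHCH2: amide, 1 C=O (running total 2).
CH(COCH3): ketone, 1 C=O (running total 3).
CH(COOH): carboxylic acid, 1 C=O (running total 4).
CH(COOH): carboxylic acid, 1 C=O (running total 5).
CH(COOH): carboxylic acid, 1 C=O (running total 6).
CO: ketone, 1 C=O (running total 7).

7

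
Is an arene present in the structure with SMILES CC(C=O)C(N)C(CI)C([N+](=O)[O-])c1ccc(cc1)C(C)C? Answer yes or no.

pendant –CHO: carbonyl C bonded to C and H → aldehyde.
–NH2 on an sp³ carbon with no adjacent C=O → amine.
pendant –CH2X: halogen on sp³ carbon → alkyl halide.
–NO2 on an sp³ carbon → nitro (the N=O is not a carbonyl).
para-disubstituted benzene ring → arene.
The C6H4 segment supplies the arene: para-disubstituted benzene ring → arene.

yes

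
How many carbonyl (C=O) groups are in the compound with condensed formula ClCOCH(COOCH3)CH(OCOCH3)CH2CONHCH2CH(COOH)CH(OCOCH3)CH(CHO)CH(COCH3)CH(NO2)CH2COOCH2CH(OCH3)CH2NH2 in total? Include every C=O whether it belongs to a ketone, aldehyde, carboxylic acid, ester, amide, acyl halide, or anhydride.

ClCO: acyl halide, 1 C=O (running total 1).
CH(COOCH3): ester, 1 C=O (running total 2).
CH(OCOCH3): ester, 1 C=O (running total 3).
CH2CONHCH2: amide, 1 C=O (running total 4).
CH(COOH): carboxylic acid, 1 C=O (running total 5).
CH(OCOCH3): ester, 1 C=O (running total 6).
CH(CHO): aldehyde, 1 C=O (running total 7).
CH(COCH3): ketone, 1 C=O (running total 8).
CH2COOCH2: ester, 1 C=O (running total 9).

9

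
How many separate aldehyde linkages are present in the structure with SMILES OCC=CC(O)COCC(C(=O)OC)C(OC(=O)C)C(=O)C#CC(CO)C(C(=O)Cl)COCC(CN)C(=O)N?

Reading the structure from left to right:
  HOCH2: HO– on an sp³ carbon → alcohol.
  CH=CH: C=C double bond → alkene.
  CH(OH): –OH on an sp³ carbon → alcohol (secondary).
  CH2OCH2: C–O–C with sp³ carbons on both sides and no adjacent C=O → ether.
  CH(COOCH3): pendant –COOCH3: carbonyl C bonded to C and –OCH3 → ester.
  CH(OCOCH3): pendant –OC(=O)CH3: an acyloxy group → ester.
  CO: –C(=O)– with carbon on both sides → ketone.
  C≡C: C≡C triple bond → alkyne.
  CH(CH2OH): pendant –CH2OH on an sp³ backbone C → alcohol.
  CH(COCl): pendant –C(=O)X: carbonyl C bonded to C and halogen → acyl halide.
  CH2OCH2: C–O–C with sp³ carbons on both sides and no adjacent C=O → ether.
  CH(CH2NH2): pendant –CH2NH2: N on sp³ C, no adjacent C=O → amine.
  CONH2: –C(=O)NH2: carbonyl C bonded to C and to N → amide (the N is not a separate amine).
No segment is a aldehyde: CH(COOCH3) is ester, not aldehyde; CH(OCOCH3) is ester, not aldehyde; CO is ketone, not aldehyde. → 0.

0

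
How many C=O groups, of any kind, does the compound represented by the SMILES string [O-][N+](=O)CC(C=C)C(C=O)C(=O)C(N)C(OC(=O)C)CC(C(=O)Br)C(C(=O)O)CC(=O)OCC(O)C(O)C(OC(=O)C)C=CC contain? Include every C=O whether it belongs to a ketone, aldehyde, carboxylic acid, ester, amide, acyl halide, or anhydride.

CH(CHO): aldehyde, 1 C=O (running total 1).
CO: ketone, 1 C=O (running total 2).
CH(OCOCH3): ester, 1 C=O (running total 3).
CH(COBr): acyl halide, 1 C=O (running total 4).
CH(COOH): carboxylic acid, 1 C=O (running total 5).
CH2COOCH2: ester, 1 C=O (running total 6).
CH(OCOCH3): ester, 1 C=O (running total 7).

7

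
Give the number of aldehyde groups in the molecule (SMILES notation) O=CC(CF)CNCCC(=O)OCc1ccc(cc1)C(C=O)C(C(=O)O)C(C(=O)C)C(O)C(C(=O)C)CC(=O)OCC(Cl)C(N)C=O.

terminal –CHO: carbonyl C bonded to H and C → aldehyde.
pendant –CH2X: halogen on sp³ carbon → alkyl halide.
C–N–C with sp³ carbons and no adjacent C=O → amine (secondary).
–C(=O)–O–C with C on the carbonyl side → ester.
para-disubstituted benzene ring → arene.
pendant –CHO: carbonyl C bonded to C and H → aldehyde.
pendant –COOH: carbonyl C bonded to C and –OH → carboxylic acid.
pendant –COCH3: carbonyl C bonded to two carbons → ketone.
–OH on an sp³ carbon → alcohol (secondary).
pendant –COCH3: carbonyl C bonded to two carbons → ketone.
–C(=O)–O–C with C on the carbonyl side → ester.
halogen on an sp³ carbon → alkyl halide.
–NH2 on an sp³ carbon with no adjacent C=O → amine.
terminal –CHO: carbonyl C bonded to H and C → aldehyde.
Aldehyde appears at: OHC, CH(CHO), CHO → 3.

3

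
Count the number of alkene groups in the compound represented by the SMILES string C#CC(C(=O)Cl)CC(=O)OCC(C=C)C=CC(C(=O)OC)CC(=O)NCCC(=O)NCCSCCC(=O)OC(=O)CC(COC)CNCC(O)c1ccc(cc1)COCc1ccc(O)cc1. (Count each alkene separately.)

2

Reading the structure from left to right:
  HC≡C: C≡C triple bond → alkyne.
  CH(COCl): pendant –C(=O)X: carbonyl C bonded to C and halogen → acyl halide.
  CH2COOCH2: –C(=O)–O–C with C on the carbonyl side → ester.
  CH(CH=CH2): pendant –CH=CH2: C=C double bond → alkene.
  CH=CH: C=C double bond → alkene.
  CH(COOCH3): pendant –COOCH3: carbonyl C bonded to C and –OCH3 → ester.
  CH2CONHCH2: –C(=O)–N– linkage → amide (the N is not an amine).
  CH2CONHCH2: –C(=O)–N– linkage → amide (the N is not an amine).
  CH2SCH2: C–S–C linkage → sulfide (thioether).
  CH2CO-O-COCH2: two acyl groups sharing one oxygen, –C(=O)–O–C(=O)– → anhydride.
  CH(CH2OCH3): pendant –CH2OCH3: C–O–C linkage → ether.
  CH2NHCH2: C–N–C with sp³ carbons and no adjacent C=O → amine (secondary).
  CH(OH): –OH on an sp³ carbon → alcohol (secondary).
  C6H4: para-disubstituted benzene ring → arene.
  CH2OCH2: C–O–C with sp³ carbons on both sides and no adjacent C=O → ether.
  C6H4OH: –OH attached directly to an aromatic ring → phenol (not alcohol); the ring itself is an arene.
Alkene appears at: CH(CH=CH2), CH=CH → 2.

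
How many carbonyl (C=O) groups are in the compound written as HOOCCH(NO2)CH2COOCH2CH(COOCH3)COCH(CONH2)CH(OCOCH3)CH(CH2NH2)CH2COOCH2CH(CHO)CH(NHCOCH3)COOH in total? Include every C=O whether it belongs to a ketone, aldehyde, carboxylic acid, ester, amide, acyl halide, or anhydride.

10

HOOC: carboxylic acid, 1 C=O (running total 1).
CH2COOCH2: ester, 1 C=O (running total 2).
CH(COOCH3): ester, 1 C=O (running total 3).
CO: ketone, 1 C=O (running total 4).
CH(CONH2): amide, 1 C=O (running total 5).
CH(OCOCH3): ester, 1 C=O (running total 6).
CH2COOCH2: ester, 1 C=O (running total 7).
CH(CHO): aldehyde, 1 C=O (running total 8).
CH(NHCOCH3): amide, 1 C=O (running total 9).
COOH: carboxylic acid, 1 C=O (running total 10).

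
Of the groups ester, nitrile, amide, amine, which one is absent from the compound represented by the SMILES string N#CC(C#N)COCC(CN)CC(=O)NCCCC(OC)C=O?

amine: present (CH(CH2NH2) — pendant –CH2NH2: N on sp³ C, no adjacent C=O → amine).
nitrile: present (N≡C — N≡C–: carbon triple-bonded to nitrogen → nitrile).
amide: present (CH2CONHCH2 — –C(=O)–N– linkage → amide (the N is not an amine)).
ester: no segment matches this pattern.

ester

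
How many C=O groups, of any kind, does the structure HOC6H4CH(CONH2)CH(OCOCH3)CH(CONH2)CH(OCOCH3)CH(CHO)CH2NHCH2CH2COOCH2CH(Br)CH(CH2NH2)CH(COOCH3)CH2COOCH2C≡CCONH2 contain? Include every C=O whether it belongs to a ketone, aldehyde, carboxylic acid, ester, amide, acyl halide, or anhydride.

9

CH(CONH2): amide, 1 C=O (running total 1).
CH(OCOCH3): ester, 1 C=O (running total 2).
CH(CONH2): amide, 1 C=O (running total 3).
CH(OCOCH3): ester, 1 C=O (running total 4).
CH(CHO): aldehyde, 1 C=O (running total 5).
CH2COOCH2: ester, 1 C=O (running total 6).
CH(COOCH3): ester, 1 C=O (running total 7).
CH2COOCH2: ester, 1 C=O (running total 8).
CONH2: amide, 1 C=O (running total 9).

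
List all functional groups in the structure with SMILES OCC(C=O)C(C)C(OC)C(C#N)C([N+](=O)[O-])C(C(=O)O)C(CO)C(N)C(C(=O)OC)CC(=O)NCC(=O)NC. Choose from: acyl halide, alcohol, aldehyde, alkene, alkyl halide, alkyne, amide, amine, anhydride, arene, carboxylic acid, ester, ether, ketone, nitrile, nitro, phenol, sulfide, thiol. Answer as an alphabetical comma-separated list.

HO– on an sp³ carbon → alcohol.
pendant –CHO: carbonyl C bonded to C and H → aldehyde.
pendant –OCH3: C–O–C with sp³ C, no adjacent C=O → ether.
pendant –C≡N: nitrile.
–NO2 on an sp³ carbon → nitro (the N=O is not a carbonyl).
pendant –COOH: carbonyl C bonded to C and –OH → carboxylic acid.
pendant –CH2OH on an sp³ backbone C → alcohol.
–NH2 on an sp³ carbon with no adjacent C=O → amine.
pendant –COOCH3: carbonyl C bonded to C and –OCH3 → ester.
–C(=O)–N– linkage → amide (the N is not an amine).
–C(=O)NHCH3: carbonyl C bonded to C and to N → amide (the N is not an amine).

alcohol, aldehyde, amide, amine, carboxylic acid, ester, ether, nitrile, nitro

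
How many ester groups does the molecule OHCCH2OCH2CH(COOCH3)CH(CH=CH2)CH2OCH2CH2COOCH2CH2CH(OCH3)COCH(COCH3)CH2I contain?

2

terminal –CHO: carbonyl C bonded to H and C → aldehyde.
C–O–C with sp³ carbons on both sides and no adjacent C=O → ether.
pendant –COOCH3: carbonyl C bonded to C and –OCH3 → ester.
pendant –CH=CH2: C=C double bond → alkene.
C–O–C with sp³ carbons on both sides and no adjacent C=O → ether.
–C(=O)–O–C with C on the carbonyl side → ester.
pendant –OCH3: C–O–C with sp³ C, no adjacent C=O → ether.
–C(=O)– with carbon on both sides → ketone.
pendant –COCH3: carbonyl C bonded to two carbons → ketone.
halogen on an sp³ carbon → alkyl halide.
Ester appears at: CH(COOCH3), CH2COOCH2 → 2.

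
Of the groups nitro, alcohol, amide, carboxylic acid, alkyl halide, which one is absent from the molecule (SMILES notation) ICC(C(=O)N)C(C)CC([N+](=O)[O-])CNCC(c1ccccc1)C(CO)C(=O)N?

carboxylic acid

amide: present (CH(CONH2) — pendant –CONH2: carbonyl C bonded to C and N → amide).
nitro: present (CH(NO2) — –NO2 on an sp³ carbon → nitro (the N=O is not a carbonyl)).
alcohol: present (CH(CH2OH) — pendant –CH2OH on an sp³ backbone C → alcohol).
alkyl halide: present (ICH2 — halogen on an sp³ carbon → alkyl halide).
carboxylic acid: absent. In each of CH(CONH2) and CONH2, the carbonyl is bonded to nitrogen, not to –OH; that is an amide.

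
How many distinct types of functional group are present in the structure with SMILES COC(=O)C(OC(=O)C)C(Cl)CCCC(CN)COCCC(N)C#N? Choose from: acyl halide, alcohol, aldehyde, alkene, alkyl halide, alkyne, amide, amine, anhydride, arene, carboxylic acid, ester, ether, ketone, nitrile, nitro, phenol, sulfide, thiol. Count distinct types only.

Reading the structure from left to right:
  CH3OOC: CH3O–C(=O)–: carbonyl C bonded to C and to –OCH3 → ester (not ketone + ether).
  CH(OCOCH3): pendant –OC(=O)CH3: an acyloxy group → ester.
  CH(Cl): halogen on an sp³ carbon → alkyl halide.
  CH(CH2NH2): pendant –CH2NH2: N on sp³ C, no adjacent C=O → amine.
  CH2OCH2: C–O–C with sp³ carbons on both sides and no adjacent C=O → ether.
  CH(NH2): –NH2 on an sp³ carbon with no adjacent C=O → amine.
  CN: –C≡N: carbon triple-bonded to nitrogen → nitrile.
Distinct types present: alkyl halide, amine, ester, ether, nitrile.

5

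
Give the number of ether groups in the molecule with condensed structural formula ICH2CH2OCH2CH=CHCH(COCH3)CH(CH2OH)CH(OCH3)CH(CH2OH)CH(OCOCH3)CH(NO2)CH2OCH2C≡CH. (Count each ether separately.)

Working along the chain:
  ICH2: halogen on an sp³ carbon → alkyl halide.
  CH2OCH2: C–O–C with sp³ carbons on both sides and no adjacent C=O → ether.
  CH=CH: C=C double bond → alkene.
  CH(COCH3): pendant –COCH3: carbonyl C bonded to two carbons → ketone.
  CH(CH2OH): pendant –CH2OH on an sp³ backbone C → alcohol.
  CH(OCH3): pendant –OCH3: C–O–C with sp³ C, no adjacent C=O → ether.
  CH(CH2OH): pendant –CH2OH on an sp³ backbone C → alcohol.
  CH(OCOCH3): pendant –OC(=O)CH3: an acyloxy group → ester.
  CH(NO2): –NO2 on an sp³ carbon → nitro (the N=O is not a carbonyl).
  CH2OCH2: C–O–C with sp³ carbons on both sides and no adjacent C=O → ether.
  C≡CH: C≡C triple bond → alkyne.
Ether appears at: CH2OCH2, CH(OCH3), CH2OCH2 → 3.

3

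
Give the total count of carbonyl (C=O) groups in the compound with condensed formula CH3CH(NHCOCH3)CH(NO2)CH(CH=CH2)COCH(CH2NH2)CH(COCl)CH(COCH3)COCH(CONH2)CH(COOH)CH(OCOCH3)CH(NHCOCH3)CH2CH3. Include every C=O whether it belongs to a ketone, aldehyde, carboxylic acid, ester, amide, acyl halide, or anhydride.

CH(NHCOCH3): amide, 1 C=O (running total 1).
CO: ketone, 1 C=O (running total 2).
CH(COCl): acyl halide, 1 C=O (running total 3).
CH(COCH3): ketone, 1 C=O (running total 4).
CO: ketone, 1 C=O (running total 5).
CH(CONH2): amide, 1 C=O (running total 6).
CH(COOH): carboxylic acid, 1 C=O (running total 7).
CH(OCOCH3): ester, 1 C=O (running total 8).
CH(NHCOCH3): amide, 1 C=O (running total 9).

9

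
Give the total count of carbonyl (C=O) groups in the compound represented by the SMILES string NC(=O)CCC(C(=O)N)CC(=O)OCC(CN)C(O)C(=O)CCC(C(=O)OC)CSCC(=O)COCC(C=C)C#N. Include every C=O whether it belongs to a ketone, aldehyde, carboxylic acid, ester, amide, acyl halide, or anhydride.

H2NCO: amide, 1 C=O (running total 1).
CH(CONH2): amide, 1 C=O (running total 2).
CH2COOCH2: ester, 1 C=O (running total 3).
CO: ketone, 1 C=O (running total 4).
CH(COOCH3): ester, 1 C=O (running total 5).
CO: ketone, 1 C=O (running total 6).

6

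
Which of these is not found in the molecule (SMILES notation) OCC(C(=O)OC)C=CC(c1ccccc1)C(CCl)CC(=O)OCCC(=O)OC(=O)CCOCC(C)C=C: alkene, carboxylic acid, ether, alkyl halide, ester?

ether: present (CH2OCH2 — C–O–C with sp³ carbons on both sides and no adjacent C=O → ether).
ester: present (CH(COOCH3) — pendant –COOCH3: carbonyl C bonded to C and –OCH3 → ester).
alkene: present (CH=CH — C=C double bond → alkene).
alkyl halide: present (CH(CH2Cl) — pendant –CH2X: halogen on sp³ carbon → alkyl halide).
carboxylic acid: absent. In each of CH(COOCH3) and CH2COOCH2, the acyl oxygen is bonded to carbon (–O–C), not to H, so this is an ester.

carboxylic acid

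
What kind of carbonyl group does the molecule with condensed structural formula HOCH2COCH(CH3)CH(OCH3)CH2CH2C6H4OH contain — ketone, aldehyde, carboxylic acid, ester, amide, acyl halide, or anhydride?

ketone

The carbonyl is in the CO segment: –C(=O)– with carbon on both sides → ketone.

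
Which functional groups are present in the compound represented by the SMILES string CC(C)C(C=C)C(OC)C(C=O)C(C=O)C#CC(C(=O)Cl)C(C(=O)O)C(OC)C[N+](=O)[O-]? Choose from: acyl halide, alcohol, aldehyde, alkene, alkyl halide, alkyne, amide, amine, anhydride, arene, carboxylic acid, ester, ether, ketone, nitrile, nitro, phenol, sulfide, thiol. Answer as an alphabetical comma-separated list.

Working along the chain:
  CH(CH=CH2): pendant –CH=CH2: C=C double bond → alkene.
  CH(OCH3): pendant –OCH3: C–O–C with sp³ C, no adjacent C=O → ether.
  CH(CHO): pendant –CHO: carbonyl C bonded to C and H → aldehyde.
  CH(CHO): pendant –CHO: carbonyl C bonded to C and H → aldehyde.
  C≡C: C≡C triple bond → alkyne.
  CH(COCl): pendant –C(=O)X: carbonyl C bonded to C and halogen → acyl halide.
  CH(COOH): pendant –COOH: carbonyl C bonded to C and –OH → carboxylic acid.
  CH(OCH3): pendant –OCH3: C–O–C with sp³ C, no adjacent C=O → ether.
  CH2NO2: –NO2 on carbon → nitro group.

acyl halide, aldehyde, alkene, alkyne, carboxylic acid, ether, nitro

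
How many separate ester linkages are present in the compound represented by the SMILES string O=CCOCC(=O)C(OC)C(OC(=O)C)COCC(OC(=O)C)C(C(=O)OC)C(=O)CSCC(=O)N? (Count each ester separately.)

Taking each segment in turn:
  OHC: terminal –CHO: carbonyl C bonded to H and C → aldehyde.
  CH2OCH2: C–O–C with sp³ carbons on both sides and no adjacent C=O → ether.
  CO: –C(=O)– with carbon on both sides → ketone.
  CH(OCH3): pendant –OCH3: C–O–C with sp³ C, no adjacent C=O → ether.
  CH(OCOCH3): pendant –OC(=O)CH3: an acyloxy group → ester.
  CH2OCH2: C–O–C with sp³ carbons on both sides and no adjacent C=O → ether.
  CH(OCOCH3): pendant –OC(=O)CH3: an acyloxy group → ester.
  CH(COOCH3): pendant –COOCH3: carbonyl C bonded to C and –OCH3 → ester.
  CO: –C(=O)– with carbon on both sides → ketone.
  CH2SCH2: C–S–C linkage → sulfide (thioether).
  CONH2: –C(=O)NH2: carbonyl C bonded to C and to N → amide (the N is not a separate amine).
Ester appears at: CH(OCOCH3), CH(OCOCH3), CH(COOCH3) → 3.

3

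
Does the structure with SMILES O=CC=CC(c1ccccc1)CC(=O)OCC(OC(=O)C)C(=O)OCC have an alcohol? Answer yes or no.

Taking each segment in turn:
  OHC: terminal –CHO: carbonyl C bonded to H and C → aldehyde.
  CH=CH: C=C double bond → alkene.
  CH(C6H5): pendant –C6H5: benzene ring → arene.
  CH2COOCH2: –C(=O)–O–C with C on the carbonyl side → ester.
  CH(OCOCH3): pendant –OC(=O)CH3: an acyloxy group → ester.
  COOCH2CH3: –C(=O)OCH2CH3: carbonyl C bonded to C and to –OEt → ester.
The groups actually present are: aldehyde, alkene, arene, ester.

no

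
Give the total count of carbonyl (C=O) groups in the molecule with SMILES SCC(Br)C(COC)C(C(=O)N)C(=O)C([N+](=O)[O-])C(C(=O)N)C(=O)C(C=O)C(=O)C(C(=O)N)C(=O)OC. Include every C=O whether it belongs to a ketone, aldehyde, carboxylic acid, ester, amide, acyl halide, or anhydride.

8

CH(CONH2): amide, 1 C=O (running total 1).
CO: ketone, 1 C=O (running total 2).
CH(CONH2): amide, 1 C=O (running total 3).
CO: ketone, 1 C=O (running total 4).
CH(CHO): aldehyde, 1 C=O (running total 5).
CO: ketone, 1 C=O (running total 6).
CH(CONH2): amide, 1 C=O (running total 7).
COOCH3: ester, 1 C=O (running total 8).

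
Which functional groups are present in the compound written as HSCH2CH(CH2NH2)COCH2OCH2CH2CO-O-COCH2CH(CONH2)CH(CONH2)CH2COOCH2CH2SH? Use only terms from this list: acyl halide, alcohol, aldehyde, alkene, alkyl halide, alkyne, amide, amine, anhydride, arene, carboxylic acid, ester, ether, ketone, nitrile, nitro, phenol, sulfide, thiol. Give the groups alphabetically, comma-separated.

amide, amine, anhydride, ester, ether, ketone, thiol

Reading the structure from left to right:
  HSCH2: –SH on an sp³ carbon → thiol.
  CH(CH2NH2): pendant –CH2NH2: N on sp³ C, no adjacent C=O → amine.
  CO: –C(=O)– with carbon on both sides → ketone.
  CH2OCH2: C–O–C with sp³ carbons on both sides and no adjacent C=O → ether.
  CH2CO-O-COCH2: two acyl groups sharing one oxygen, –C(=O)–O–C(=O)– → anhydride.
  CH(CONH2): pendant –CONH2: carbonyl C bonded to C and N → amide.
  CH(CONH2): pendant –CONH2: carbonyl C bonded to C and N → amide.
  CH2COOCH2: –C(=O)–O–C with C on the carbonyl side → ester.
  CH2SH: –SH on an sp³ carbon → thiol.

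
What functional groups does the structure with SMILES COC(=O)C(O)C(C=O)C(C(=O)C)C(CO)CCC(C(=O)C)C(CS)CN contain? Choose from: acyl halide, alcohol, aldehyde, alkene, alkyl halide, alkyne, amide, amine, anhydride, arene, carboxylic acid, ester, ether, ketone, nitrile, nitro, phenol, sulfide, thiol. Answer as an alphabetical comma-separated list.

alcohol, aldehyde, amine, ester, ketone, thiol

CH3O–C(=O)–: carbonyl C bonded to C and to –OCH3 → ester (not ketone + ether).
–OH on an sp³ carbon → alcohol (secondary).
pendant –CHO: carbonyl C bonded to C and H → aldehyde.
pendant –COCH3: carbonyl C bonded to two carbons → ketone.
pendant –CH2OH on an sp³ backbone C → alcohol.
pendant –COCH3: carbonyl C bonded to two carbons → ketone.
pendant –CH2SH → thiol.
–NH2 on an sp³ carbon with no adjacent C=O → amine.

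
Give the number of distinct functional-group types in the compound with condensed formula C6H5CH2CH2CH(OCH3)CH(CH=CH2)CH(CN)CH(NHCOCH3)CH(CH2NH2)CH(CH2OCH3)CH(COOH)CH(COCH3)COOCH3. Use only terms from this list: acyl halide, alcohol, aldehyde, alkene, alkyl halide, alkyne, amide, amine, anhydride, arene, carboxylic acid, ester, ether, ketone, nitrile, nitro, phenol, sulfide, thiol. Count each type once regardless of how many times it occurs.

C6H5– phenyl ring → arene.
pendant –OCH3: C–O–C with sp³ C, no adjacent C=O → ether.
pendant –CH=CH2: C=C double bond → alkene.
pendant –C≡N: nitrile.
pendant –NHC(=O)CH3: N bonded to a carbonyl → amide (not amine).
pendant –CH2NH2: N on sp³ C, no adjacent C=O → amine.
pendant –CH2OCH3: C–O–C linkage → ether.
pendant –COOH: carbonyl C bonded to C and –OH → carboxylic acid.
pendant –COCH3: carbonyl C bonded to two carbons → ketone.
–C(=O)OCH3: carbonyl C bonded to C and to –OCH3 → ester (not ketone + ether).
Distinct types present: alkene, amide, amine, arene, carboxylic acid, ester, ether, ketone, nitrile.

9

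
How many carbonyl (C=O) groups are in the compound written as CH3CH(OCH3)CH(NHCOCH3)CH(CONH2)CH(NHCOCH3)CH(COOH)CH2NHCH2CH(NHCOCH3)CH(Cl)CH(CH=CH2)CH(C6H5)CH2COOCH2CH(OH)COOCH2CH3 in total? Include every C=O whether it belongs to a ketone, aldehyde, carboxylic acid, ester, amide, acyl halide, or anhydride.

CH(NHCOCH3): amide, 1 C=O (running total 1).
CH(CONH2): amide, 1 C=O (running total 2).
CH(NHCOCH3): amide, 1 C=O (running total 3).
CH(COOH): carboxylic acid, 1 C=O (running total 4).
CH(NHCOCH3): amide, 1 C=O (running total 5).
CH2COOCH2: ester, 1 C=O (running total 6).
COOCH2CH3: ester, 1 C=O (running total 7).

7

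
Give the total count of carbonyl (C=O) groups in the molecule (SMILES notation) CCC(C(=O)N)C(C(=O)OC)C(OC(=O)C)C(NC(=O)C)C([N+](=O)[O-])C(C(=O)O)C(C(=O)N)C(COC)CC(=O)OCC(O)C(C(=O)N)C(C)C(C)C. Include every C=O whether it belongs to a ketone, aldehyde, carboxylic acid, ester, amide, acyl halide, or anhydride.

CH(CONH2): amide, 1 C=O (running total 1).
CH(COOCH3): ester, 1 C=O (running total 2).
CH(OCOCH3): ester, 1 C=O (running total 3).
CH(NHCOCH3): amide, 1 C=O (running total 4).
CH(COOH): carboxylic acid, 1 C=O (running total 5).
CH(CONH2): amide, 1 C=O (running total 6).
CH2COOCH2: ester, 1 C=O (running total 7).
CH(CONH2): amide, 1 C=O (running total 8).

8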